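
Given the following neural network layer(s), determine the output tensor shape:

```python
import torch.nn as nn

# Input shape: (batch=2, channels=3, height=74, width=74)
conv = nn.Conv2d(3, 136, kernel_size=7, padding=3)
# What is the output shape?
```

Input: (2, 3, 74, 74) -> Output: (2, 136, 74, 74)

Answer: (2, 136, 74, 74)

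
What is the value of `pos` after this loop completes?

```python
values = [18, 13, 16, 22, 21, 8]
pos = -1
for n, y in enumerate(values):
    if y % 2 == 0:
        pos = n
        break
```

First even number index in [18, 13, 16, 22, 21, 8]
`pos` takes the values: -1 → 0

Answer: 0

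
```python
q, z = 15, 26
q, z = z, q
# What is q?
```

Trace:
`q, z = 15, 26` → q = 15; z = 26
`q, z = z, q` → q = 26; z = 15
So q = 26

Answer: 26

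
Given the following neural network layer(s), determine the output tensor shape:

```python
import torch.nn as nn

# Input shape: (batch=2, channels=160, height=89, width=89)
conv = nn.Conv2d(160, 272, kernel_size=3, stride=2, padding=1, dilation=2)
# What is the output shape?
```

Input: (2, 160, 89, 89) -> Output: (2, 272, 44, 44)

Answer: (2, 272, 44, 44)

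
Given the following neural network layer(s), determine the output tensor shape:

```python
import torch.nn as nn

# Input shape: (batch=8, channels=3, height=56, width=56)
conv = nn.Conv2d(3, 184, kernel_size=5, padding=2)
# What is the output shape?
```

Input: (8, 3, 56, 56) -> Output: (8, 184, 56, 56)

Answer: (8, 184, 56, 56)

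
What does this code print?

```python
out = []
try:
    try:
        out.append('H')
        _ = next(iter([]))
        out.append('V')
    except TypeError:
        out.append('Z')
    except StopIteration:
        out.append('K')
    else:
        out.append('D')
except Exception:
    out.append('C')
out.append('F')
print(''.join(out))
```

Execution trace: 'H' (inner try body) → 'K' (inner except StopIteration) → 'F' (after the try/except). Output: HKF

Answer: HKF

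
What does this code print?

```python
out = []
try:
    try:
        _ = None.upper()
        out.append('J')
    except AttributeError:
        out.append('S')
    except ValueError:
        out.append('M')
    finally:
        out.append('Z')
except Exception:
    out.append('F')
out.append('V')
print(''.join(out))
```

Execution trace: 'S' (inner except AttributeError) → 'Z' (inner finally) → 'V' (after the try/except). Output: SZV

Answer: SZV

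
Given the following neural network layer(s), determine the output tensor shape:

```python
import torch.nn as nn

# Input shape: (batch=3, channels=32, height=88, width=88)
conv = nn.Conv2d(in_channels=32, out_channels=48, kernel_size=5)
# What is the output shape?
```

Input: (3, 32, 88, 88) -> Output: (3, 48, 84, 84)

Answer: (3, 48, 84, 84)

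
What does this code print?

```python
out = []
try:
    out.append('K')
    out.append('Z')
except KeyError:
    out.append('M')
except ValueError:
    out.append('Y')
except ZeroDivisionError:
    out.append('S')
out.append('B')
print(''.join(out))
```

Execution trace: 'K' (try body) → 'Z' (try body, no exception) → 'B' (after the try/except). Output: KZB

Answer: KZB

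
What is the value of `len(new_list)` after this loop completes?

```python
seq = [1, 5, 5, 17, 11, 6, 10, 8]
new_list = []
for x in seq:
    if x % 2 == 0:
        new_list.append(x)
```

Count even numbers in [1, 5, 5, 17, 11, 6, 10, 8]
`new_list` takes the values: [] → [6] → [6, 10] → [6, 10, 8]
So `len(new_list)` = 3

Answer: 3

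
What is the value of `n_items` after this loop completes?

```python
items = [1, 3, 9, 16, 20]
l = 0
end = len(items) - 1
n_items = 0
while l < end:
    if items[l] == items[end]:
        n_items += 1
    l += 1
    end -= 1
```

Count matching pairs from ends
`n_items` takes the values: 0

Answer: 0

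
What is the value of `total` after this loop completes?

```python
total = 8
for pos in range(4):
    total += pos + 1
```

Start at 8, add 1 to 4 = 18
`total` takes the values: 8 → 9 → 11 → 14 → 18

Answer: 18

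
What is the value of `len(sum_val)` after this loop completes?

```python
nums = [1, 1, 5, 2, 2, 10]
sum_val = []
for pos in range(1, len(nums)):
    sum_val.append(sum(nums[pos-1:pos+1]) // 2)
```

Number of 2-element averages
`sum_val` takes the values: [] → [1] → [1, 3] → [1, 3, 3] → [1, 3, 3, 2] → [1, 3, 3, 2, 6]
So `len(sum_val)` = 5

Answer: 5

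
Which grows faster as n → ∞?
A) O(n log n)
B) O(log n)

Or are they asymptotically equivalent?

O(n log n) vs O(log n): Higher order terms dominate.

Answer: A) O(n log n) grows faster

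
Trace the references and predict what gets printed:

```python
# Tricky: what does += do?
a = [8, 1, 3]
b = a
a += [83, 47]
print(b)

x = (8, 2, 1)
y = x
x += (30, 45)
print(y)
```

Key concept: += behavior differs for mutable vs immutable.
Step by step:
`a = [8, 1, 3]` → a = [8, 1, 3]
`b = a` → b = [8, 1, 3] (same object as a)
`a += [83, 47]` → a = [8, 1, 3, 83, 47] (same object as b); b = [8, 1, 3, 83, 47] (same object as a)
`print(b)` → prints [8, 1, 3, 83, 47]
`x = (8, 2, 1)` → x = (8, 2, 1)
`y = x` → y = (8, 2, 1)
`x += (30, 45)` → x = (8, 2, 1, 30, 45)
`print(y)` → prints (8, 2, 1)

Answer:
[8, 1, 3, 83, 47]
(8, 2, 1)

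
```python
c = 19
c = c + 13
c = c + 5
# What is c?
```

Trace:
`c = 19` → c = 19
`c = c + 13` → c = 32
`c = c + 5` → c = 37
So c = 37

Answer: 37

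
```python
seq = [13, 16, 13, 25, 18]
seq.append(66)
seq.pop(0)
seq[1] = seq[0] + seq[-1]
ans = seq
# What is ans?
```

Trace:
`seq = [13, 16, 13, 25, 18]` → seq = [13, 16, 13, 25, 18]
`seq.append(66)` → seq = [13, 16, 13, 25, 18, 66]
`seq.pop(0)` → seq = [16, 13, 25, 18, 66]
`seq[1] = seq[0] + seq[-1]` → seq = [16, 82, 25, 18, 66]
`ans = seq` → ans = [16, 82, 25, 18, 66]
So ans = [16, 82, 25, 18, 66]

Answer: [16, 82, 25, 18, 66]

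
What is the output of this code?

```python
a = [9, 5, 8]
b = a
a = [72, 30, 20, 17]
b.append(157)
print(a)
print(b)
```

Key concept: rebinding vs mutation: a is rebound to a new list, b still points at the original.
Step by step:
`a = [9, 5, 8]` → a = [9, 5, 8]
`b = a` → b = [9, 5, 8] (same object as a)
`a = [72, 30, 20, 17]` → a = [72, 30, 20, 17]
`b.append(157)` → b = [9, 5, 8, 157]
`print(a)` → prints [72, 30, 20, 17]
`print(b)` → prints [9, 5, 8, 157]

Answer:
[72, 30, 20, 17]
[9, 5, 8, 157]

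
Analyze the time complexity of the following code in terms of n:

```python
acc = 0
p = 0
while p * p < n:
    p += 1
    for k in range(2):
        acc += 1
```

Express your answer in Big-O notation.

Each loop level contributes: √n × 1. Multiplying the contributions gives O(√n).

Answer: O(√n)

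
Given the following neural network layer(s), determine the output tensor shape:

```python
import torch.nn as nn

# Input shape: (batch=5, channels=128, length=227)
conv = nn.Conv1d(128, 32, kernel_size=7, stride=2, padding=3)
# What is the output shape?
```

Input: (5, 128, 227) -> Output: (5, 32, 114)

Answer: (5, 32, 114)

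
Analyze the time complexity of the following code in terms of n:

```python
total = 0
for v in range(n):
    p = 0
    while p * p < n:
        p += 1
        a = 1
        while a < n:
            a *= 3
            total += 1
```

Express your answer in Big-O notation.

Each loop level contributes: n × √n × log n. Multiplying the contributions gives O(n√n log n).

Answer: O(n√n log n)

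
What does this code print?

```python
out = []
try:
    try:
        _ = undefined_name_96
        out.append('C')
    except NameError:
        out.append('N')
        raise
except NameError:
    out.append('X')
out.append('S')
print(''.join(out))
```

Execution trace: 'N' (inner except NameError) → 'X' (outer except NameError) → 'S' (after the try/except). Output: NXS

Answer: NXS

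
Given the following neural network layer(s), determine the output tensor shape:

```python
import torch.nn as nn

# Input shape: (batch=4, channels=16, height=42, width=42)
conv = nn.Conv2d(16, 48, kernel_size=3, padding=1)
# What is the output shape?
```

Input: (4, 16, 42, 42) -> Output: (4, 48, 42, 42)

Answer: (4, 48, 42, 42)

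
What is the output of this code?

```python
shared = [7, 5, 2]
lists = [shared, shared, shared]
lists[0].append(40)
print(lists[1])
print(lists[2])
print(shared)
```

Key concept: list of same reference.
Step by step:
`shared = [7, 5, 2]` → shared = [7, 5, 2]
`lists = [shared, shared, shared]` → lists = [[7, 5, 2], [7, 5, 2], [7, 5, 2]]
`lists[0].append(40)` → shared = [7, 5, 2, 40]; lists = [[7, 5, 2, 40], [7, 5, 2, 40], [7, 5, 2, 40]]
`print(lists[1])` → prints [7, 5, 2, 40]
`print(lists[2])` → prints [7, 5, 2, 40]
`print(shared)` → prints [7, 5, 2, 40]

Answer:
[7, 5, 2, 40]
[7, 5, 2, 40]
[7, 5, 2, 40]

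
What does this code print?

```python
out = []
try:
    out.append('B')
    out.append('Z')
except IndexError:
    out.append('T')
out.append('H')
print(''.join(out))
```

Execution trace: 'B' (try body) → 'Z' (try body, no exception) → 'H' (after the try/except). Output: BZH

Answer: BZH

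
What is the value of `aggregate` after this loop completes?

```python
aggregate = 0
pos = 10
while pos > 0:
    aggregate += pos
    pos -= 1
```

Sum 10 down to 1
`aggregate` takes the values: 0 → 10 → 19 → 27 → 34 → 40 → 45 → 49 → 52 → 54 → 55

Answer: 55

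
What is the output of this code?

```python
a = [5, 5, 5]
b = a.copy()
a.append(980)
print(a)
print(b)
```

Key concept: list.copy() creates independent copy.
Step by step:
`a = [5, 5, 5]` → a = [5, 5, 5]
`b = a.copy()` → b = [5, 5, 5]
`a.append(980)` → a = [5, 5, 5, 980]
`print(a)` → prints [5, 5, 5, 980]
`print(b)` → prints [5, 5, 5]

Answer:
[5, 5, 5, 980]
[5, 5, 5]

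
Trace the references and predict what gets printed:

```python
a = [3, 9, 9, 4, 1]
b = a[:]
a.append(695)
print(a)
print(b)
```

Key concept: slice [:] creates copy.
Step by step:
`a = [3, 9, 9, 4, 1]` → a = [3, 9, 9, 4, 1]
`b = a[:]` → b = [3, 9, 9, 4, 1]
`a.append(695)` → a = [3, 9, 9, 4, 1, 695]
`print(a)` → prints [3, 9, 9, 4, 1, 695]
`print(b)` → prints [3, 9, 9, 4, 1]

Answer:
[3, 9, 9, 4, 1, 695]
[3, 9, 9, 4, 1]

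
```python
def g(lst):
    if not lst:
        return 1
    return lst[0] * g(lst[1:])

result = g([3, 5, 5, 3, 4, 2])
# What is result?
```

Product over [3, 5, 5, 3, 4, 2] = 3 * 5 * 5 * 3 * 4 * 2 = 1800

Answer: 1800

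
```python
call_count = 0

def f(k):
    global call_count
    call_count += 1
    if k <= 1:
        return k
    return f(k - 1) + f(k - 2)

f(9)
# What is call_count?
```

Calls(k) = 1 + Calls(k-1) + Calls(k-2); Calls(0)=Calls(1)=1. For k=9 this gives 109.

Answer: 109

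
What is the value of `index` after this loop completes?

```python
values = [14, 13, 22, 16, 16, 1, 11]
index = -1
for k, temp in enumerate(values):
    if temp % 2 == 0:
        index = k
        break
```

First even number index in [14, 13, 22, 16, 16, 1, 11]
`index` takes the values: -1 → 0

Answer: 0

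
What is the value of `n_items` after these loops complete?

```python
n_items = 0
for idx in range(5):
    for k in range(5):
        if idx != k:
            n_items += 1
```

5² - 5 (exclude diagonal)
`n_items` takes the values: 0 → 1 → 2 → 3 → 4 → 5 → 6 → 7 → 8 → 9 → 10 → 11 → 12 → 13 → 14 → 15 → 16 → 17 → 18 → 19 → 20

Answer: 20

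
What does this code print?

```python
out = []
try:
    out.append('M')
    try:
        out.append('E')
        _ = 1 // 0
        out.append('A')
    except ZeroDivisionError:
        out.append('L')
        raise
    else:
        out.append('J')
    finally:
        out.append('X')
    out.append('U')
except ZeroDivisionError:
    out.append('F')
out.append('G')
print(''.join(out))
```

Execution trace: 'M' (try body) → 'E' (inner try body) → 'L' (inner except ZeroDivisionError) → 'X' (inner finally) → 'F' (except ZeroDivisionError) → 'G' (after the try/except). Output: MELXFG

Answer: MELXFG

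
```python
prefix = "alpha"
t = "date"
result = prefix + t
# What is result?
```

Trace:
`prefix = "alpha"` → prefix = 'alpha'
`t = "date"` → t = 'date'
`result = prefix + t` → result = 'alphadate'
So result = 'alphadate'

Answer: 'alphadate'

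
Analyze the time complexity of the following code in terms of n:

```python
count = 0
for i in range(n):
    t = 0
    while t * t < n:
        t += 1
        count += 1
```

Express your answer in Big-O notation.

Each loop level contributes: n × √n. Multiplying the contributions gives O(n√n).

Answer: O(n√n)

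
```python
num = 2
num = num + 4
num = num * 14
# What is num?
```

Trace:
`num = 2` → num = 2
`num = num + 4` → num = 6
`num = num * 14` → num = 84
So num = 84

Answer: 84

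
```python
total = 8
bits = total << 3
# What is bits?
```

Trace:
`total = 8` → total = 8
`bits = total << 3` → bits = 64
So bits = 64

Answer: 64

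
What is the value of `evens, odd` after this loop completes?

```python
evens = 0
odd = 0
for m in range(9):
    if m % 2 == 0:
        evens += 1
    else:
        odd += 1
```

Count evens and odds in range(9)
`evens, odd` takes the values: (0, 0) → (1, 0) → (1, 1) → (2, 1) → (2, 2) → (3, 2) → (3, 3) → (4, 3) → (4, 4) → (5, 4)

Answer: 5, 4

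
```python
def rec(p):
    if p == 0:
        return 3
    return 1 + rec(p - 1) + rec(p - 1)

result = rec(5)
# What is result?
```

rec(p) = 1 + 2·rec(p-1), rec(0)=3. Closed form: (3+1)·2^5 - 1 = 127.

Answer: 127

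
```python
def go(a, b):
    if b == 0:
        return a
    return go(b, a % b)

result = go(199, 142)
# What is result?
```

go(199, 142) -> go(142, 57) -> go(57, 28) -> go(28, 1) -> go(1, 0) -> 1

Answer: 1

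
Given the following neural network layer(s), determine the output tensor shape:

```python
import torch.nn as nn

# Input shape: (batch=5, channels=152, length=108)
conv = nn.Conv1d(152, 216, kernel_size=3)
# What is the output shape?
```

Input: (5, 152, 108) -> Output: (5, 216, 106)

Answer: (5, 216, 106)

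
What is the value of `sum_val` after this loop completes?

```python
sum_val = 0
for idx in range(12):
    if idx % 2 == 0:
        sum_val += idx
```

Sum of even numbers 0 to 11
`sum_val` takes the values: 0 → 2 → 6 → 12 → 20 → 30

Answer: 30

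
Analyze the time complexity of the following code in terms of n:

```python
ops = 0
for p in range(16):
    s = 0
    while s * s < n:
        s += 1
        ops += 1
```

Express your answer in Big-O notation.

Each loop level contributes: 1 × √n. Multiplying the contributions gives O(√n).

Answer: O(√n)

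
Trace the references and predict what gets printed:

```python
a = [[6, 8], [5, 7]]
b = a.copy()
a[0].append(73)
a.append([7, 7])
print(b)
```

Key concept: shallow copy with nested lists.
Step by step:
`a = [[6, 8], [5, 7]]` → a = [[6, 8], [5, 7]]
`b = a.copy()` → b = [[6, 8], [5, 7]]
`a[0].append(73)` → a = [[6, 8, 73], [5, 7]]; b = [[6, 8, 73], [5, 7]]
`a.append([7, 7])` → a = [[6, 8, 73], [5, 7], [7, 7]]
`print(b)` → prints [[6, 8, 73], [5, 7]]

Answer: [[6, 8, 73], [5, 7]]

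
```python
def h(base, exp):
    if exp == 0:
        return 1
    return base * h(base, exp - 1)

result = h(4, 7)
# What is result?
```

h(4, 7) = 4 * 4 * 4 * 4 * 4 * 4 * 4 = 16384

Answer: 16384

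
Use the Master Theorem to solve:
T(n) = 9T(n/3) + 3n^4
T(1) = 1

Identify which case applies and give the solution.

a=9, b=3, f(n)=3n^4. log_3(9) = 2. Since c=4 > 2 and the regularity condition holds (9(n/3)^4 = (9/3^4)n^4 with 9/3^4 < 1), Case 3 applies: T(n) = Θ(f(n)) = O(n^4).

Answer: O(n^4) - Case 3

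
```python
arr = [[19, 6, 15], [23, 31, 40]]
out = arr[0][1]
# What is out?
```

Trace:
`arr = [[19, 6, 15], [23, 31, 40]]` → arr = [[19, 6, 15], [23, 31, 40]]
`out = arr[0][1]` → out = 6
So out = 6

Answer: 6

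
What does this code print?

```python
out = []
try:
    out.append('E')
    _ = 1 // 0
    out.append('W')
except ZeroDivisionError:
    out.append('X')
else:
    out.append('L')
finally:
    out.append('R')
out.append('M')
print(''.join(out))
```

Execution trace: 'E' (try body) → 'X' (except ZeroDivisionError) → 'R' (finally) → 'M' (after the try/except). Output: EXRM

Answer: EXRM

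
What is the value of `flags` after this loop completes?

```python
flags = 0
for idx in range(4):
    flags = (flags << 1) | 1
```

Build 4 consecutive 1-bits: 0b1111
`flags` takes the values: 0 → 1 → 3 → 7 → 15

Answer: 15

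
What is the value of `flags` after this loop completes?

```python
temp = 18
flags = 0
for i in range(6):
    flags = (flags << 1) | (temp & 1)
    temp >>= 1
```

Reverse lowest 6 bits of 18
`flags` takes the values: 0 → 1 → 2 → 4 → 9 → 18

Answer: 18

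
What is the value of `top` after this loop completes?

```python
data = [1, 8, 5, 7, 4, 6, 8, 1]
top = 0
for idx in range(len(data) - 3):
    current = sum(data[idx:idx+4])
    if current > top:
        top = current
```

Max sum of 4-element window in [1, 8, 5, 7, 4, 6, 8, 1]
`top` takes the values: 0 → 21 → 24 → 25

Answer: 25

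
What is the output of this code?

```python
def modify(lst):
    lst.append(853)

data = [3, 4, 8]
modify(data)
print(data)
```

Key concept: function modifies passed list.
Step by step:
`data = [3, 4, 8]` → data = [3, 4, 8]
`modify(data)` → data = [3, 4, 8, 853]
`print(data)` → prints [3, 4, 8, 853]

Answer: [3, 4, 8, 853]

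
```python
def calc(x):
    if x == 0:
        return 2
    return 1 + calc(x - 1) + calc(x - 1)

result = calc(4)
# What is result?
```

calc(x) = 1 + 2·calc(x-1), calc(0)=2. Closed form: (2+1)·2^4 - 1 = 47.

Answer: 47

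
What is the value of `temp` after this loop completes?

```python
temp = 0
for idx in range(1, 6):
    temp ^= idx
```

XOR of 1 to 5
`temp` takes the values: 0 → 1 → 3 → 0 → 4 → 1

Answer: 1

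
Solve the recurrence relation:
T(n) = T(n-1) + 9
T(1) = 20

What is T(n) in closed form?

Unrolling: T(n) = T(1) + 9·(n-1) = 20 + 9(n-1) = 9n + 11.

Answer: T(n) = 9n + 11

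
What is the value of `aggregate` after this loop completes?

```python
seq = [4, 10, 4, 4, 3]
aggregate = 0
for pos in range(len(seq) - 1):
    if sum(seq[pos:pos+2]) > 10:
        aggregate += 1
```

Count windows with sum > 10
`aggregate` takes the values: 0 → 1 → 2

Answer: 2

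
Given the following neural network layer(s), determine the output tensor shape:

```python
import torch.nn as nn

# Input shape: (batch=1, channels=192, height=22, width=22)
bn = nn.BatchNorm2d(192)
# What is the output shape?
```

Input: (1, 192, 22, 22) -> Output: (1, 192, 22, 22)

Answer: (1, 192, 22, 22)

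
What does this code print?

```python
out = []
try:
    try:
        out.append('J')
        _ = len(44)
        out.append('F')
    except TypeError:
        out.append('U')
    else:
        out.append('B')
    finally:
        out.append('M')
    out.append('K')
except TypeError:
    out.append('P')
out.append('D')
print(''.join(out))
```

Execution trace: 'J' (inner try body) → 'U' (inner except TypeError) → 'M' (inner finally) → 'K' (try body, no exception) → 'D' (after the try/except). Output: JUMKD

Answer: JUMKD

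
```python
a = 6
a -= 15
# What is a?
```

Trace:
`a = 6` → a = 6
`a -= 15` → a = -9
So a = -9

Answer: -9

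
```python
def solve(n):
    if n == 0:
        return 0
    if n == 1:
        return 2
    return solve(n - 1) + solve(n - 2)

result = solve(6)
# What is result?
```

Build up from base cases: solve(0)=0, solve(1)=2, solve(2)=2, solve(3)=4, solve(4)=6, solve(5)=10, solve(6)=16

Answer: 16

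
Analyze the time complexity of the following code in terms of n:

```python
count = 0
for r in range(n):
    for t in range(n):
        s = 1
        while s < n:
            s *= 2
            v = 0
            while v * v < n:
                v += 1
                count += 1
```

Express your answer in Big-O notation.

Each loop level contributes: n × n × log n × √n. Multiplying the contributions gives O(n^2√n log n).

Answer: O(n^2√n log n)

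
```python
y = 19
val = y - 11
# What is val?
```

Trace:
`y = 19` → y = 19
`val = y - 11` → val = 8
So val = 8

Answer: 8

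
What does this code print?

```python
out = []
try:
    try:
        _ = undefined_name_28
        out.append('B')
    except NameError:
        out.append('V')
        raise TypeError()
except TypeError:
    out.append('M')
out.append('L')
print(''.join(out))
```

Execution trace: 'V' (inner except NameError) → 'M' (outer except TypeError) → 'L' (after the try/except). Output: VML

Answer: VML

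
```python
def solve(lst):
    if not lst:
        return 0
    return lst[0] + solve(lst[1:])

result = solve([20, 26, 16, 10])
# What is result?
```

20 + 26 + 16 + 10 + 0 = 72

Answer: 72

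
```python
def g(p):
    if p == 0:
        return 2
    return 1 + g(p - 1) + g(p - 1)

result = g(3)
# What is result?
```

g(p) = 1 + 2·g(p-1), g(0)=2. Closed form: (2+1)·2^3 - 1 = 23.

Answer: 23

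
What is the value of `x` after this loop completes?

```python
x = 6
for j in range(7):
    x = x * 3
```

Multiply by 3, 7 times: 6 * 3^7 = 13122
`x` takes the values: 6 → 18 → 54 → 162 → 486 → 1458 → 4374 → 13122

Answer: 13122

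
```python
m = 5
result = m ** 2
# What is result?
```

Trace:
`m = 5` → m = 5
`result = m ** 2` → result = 25
So result = 25

Answer: 25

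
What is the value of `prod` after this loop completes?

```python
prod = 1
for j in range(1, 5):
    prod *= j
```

4! = 24
`prod` takes the values: 1 → 2 → 6 → 24

Answer: 24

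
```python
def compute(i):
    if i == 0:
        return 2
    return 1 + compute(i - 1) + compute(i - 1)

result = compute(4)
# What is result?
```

compute(i) = 1 + 2·compute(i-1), compute(0)=2. Closed form: (2+1)·2^4 - 1 = 47.

Answer: 47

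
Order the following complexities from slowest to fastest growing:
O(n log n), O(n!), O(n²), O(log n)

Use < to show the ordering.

Ordered by growth rate: O(log n) < O(n log n) < O(n²) < O(n!)

Answer: O(log n) < O(n log n) < O(n²) < O(n!)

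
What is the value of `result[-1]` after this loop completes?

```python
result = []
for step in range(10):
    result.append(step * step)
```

Last element of squares 0 to 9
`result` takes the values: [] → [0] → [0, 1] → [0, 1, 4] → [0, 1, 4, 9] → [0, 1, 4, 9, 16] → [0, 1, 4, 9, 16, 25] → [0, 1, 4, 9, 16, 25, 36] → [0, 1, 4, 9, 16, 25, 36, 49] → [0, 1, 4, 9, 16, 25, 36, 49, 64] → [0, 1, 4, 9, 16, 25, 36, 49, 64, 81]
So `result[-1]` = 81

Answer: 81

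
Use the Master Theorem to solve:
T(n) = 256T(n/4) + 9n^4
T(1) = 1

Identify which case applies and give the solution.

a=256, b=4, f(n)=9n^4. log_4(256) = 4. Since c=4 = 4, Case 2 applies: T(n) = Θ(n^log_b(a) · log n) = O(n^4 log n).

Answer: O(n^4 log n) - Case 2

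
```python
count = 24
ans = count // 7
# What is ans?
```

Trace:
`count = 24` → count = 24
`ans = count // 7` → ans = 3
So ans = 3

Answer: 3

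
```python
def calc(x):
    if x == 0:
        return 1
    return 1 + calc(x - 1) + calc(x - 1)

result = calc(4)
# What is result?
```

calc(x) = 1 + 2·calc(x-1), calc(0)=1. Closed form: (1+1)·2^4 - 1 = 31.

Answer: 31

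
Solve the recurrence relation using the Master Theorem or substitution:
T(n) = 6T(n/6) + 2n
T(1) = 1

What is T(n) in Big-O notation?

By Master Theorem: a=6, b=6, f(n)=2n. Since log_6(6) = 1 and f(n) = Θ(n^1), Case 2 applies. T(n) = O(n log n).

Answer: O(n log n)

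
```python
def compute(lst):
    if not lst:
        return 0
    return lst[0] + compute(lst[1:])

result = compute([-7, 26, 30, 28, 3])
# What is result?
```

(-7) + 26 + 30 + 28 + 3 + 0 = 80

Answer: 80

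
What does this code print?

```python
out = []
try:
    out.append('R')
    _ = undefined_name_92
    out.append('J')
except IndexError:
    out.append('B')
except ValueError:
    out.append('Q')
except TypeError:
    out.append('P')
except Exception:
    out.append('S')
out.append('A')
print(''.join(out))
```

Execution trace: 'R' (try body) → 'S' (except Exception) → 'A' (after the try/except). Output: RSA

Answer: RSA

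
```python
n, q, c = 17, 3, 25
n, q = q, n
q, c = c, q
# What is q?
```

Trace:
`n, q, c = 17, 3, 25` → n = 17; q = 3; c = 25
`n, q = q, n` → n = 3; q = 17
`q, c = c, q` → q = 25; c = 17
So q = 25

Answer: 25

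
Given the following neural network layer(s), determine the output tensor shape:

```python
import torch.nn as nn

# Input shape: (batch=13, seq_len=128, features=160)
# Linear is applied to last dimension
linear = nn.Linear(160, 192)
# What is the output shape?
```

Input: (13, 128, 160) -> Output: (13, 128, 192)

Answer: (13, 128, 192)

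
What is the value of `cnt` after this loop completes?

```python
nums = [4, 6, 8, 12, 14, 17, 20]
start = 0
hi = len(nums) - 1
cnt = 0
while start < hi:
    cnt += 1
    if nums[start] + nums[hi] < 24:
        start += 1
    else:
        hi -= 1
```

Steps to find pair summing to 24
`cnt` takes the values: 0 → 1 → 2 → 3 → 4 → 5 → 6

Answer: 6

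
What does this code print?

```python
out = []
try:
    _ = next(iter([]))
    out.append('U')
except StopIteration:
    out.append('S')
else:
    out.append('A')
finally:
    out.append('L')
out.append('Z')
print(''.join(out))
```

Execution trace: 'S' (except StopIteration) → 'L' (finally) → 'Z' (after the try/except). Output: SLZ

Answer: SLZ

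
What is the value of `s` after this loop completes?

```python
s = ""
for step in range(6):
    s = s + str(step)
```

Concatenate digits 0 to 5
`s` takes the values: "" → "0" → "01" → "012" → "0123" → "01234" → "012345"

Answer: "012345"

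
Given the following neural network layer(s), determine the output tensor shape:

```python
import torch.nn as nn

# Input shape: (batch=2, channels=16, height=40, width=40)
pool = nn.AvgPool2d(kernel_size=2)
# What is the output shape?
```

Input: (2, 16, 40, 40) -> Output: (2, 16, 20, 20)

Answer: (2, 16, 20, 20)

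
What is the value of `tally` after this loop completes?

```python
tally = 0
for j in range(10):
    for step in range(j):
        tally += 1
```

Triangle number: 0+1+2+...+9
`tally` takes the values: 0 → 1 → 2 → 3 → 4 → 5 → 6 → 7 → 8 → 9 → 10 → 11 → 12 → 13 → 14 → 15 → 16 → 17 → 18 → 19 → 20 → 21 → 22 → 23 → 24 → 25 → 26 → 27 → 28 → 29 → … → 41 → 42 → 43 → 44 → 45

Answer: 45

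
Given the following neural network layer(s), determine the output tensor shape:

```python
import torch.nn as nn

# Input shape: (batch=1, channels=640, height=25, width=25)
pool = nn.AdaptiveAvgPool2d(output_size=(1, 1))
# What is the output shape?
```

Input: (1, 640, 25, 25) -> Output: (1, 640, 1, 1)

Answer: (1, 640, 1, 1)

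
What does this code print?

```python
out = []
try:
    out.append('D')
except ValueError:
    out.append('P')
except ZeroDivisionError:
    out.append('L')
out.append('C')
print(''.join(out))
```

Execution trace: 'D' (try body, no exception) → 'C' (after the try/except). Output: DC

Answer: DC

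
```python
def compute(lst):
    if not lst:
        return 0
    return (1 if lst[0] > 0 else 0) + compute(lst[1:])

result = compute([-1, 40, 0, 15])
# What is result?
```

Count of positive elements in [-1, 40, 0, 15] = 2

Answer: 2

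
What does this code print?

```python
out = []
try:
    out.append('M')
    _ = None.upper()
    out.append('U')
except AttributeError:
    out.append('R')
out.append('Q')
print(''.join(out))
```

Execution trace: 'M' (try body) → 'R' (except AttributeError) → 'Q' (after the try/except). Output: MRQ

Answer: MRQ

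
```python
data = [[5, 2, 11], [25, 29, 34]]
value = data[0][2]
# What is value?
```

Trace:
`data = [[5, 2, 11], [25, 29, 34]]` → data = [[5, 2, 11], [25, 29, 34]]
`value = data[0][2]` → value = 11
So value = 11

Answer: 11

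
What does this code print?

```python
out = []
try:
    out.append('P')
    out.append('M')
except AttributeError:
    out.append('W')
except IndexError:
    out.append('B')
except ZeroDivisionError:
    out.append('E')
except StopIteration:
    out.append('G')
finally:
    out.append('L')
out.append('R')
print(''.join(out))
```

Execution trace: 'P' (try body) → 'M' (try body, no exception) → 'L' (finally) → 'R' (after the try/except). Output: PMLR

Answer: PMLR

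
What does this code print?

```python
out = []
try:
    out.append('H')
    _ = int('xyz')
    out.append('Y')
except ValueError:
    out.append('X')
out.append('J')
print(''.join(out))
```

Execution trace: 'H' (try body) → 'X' (except ValueError) → 'J' (after the try/except). Output: HXJ

Answer: HXJ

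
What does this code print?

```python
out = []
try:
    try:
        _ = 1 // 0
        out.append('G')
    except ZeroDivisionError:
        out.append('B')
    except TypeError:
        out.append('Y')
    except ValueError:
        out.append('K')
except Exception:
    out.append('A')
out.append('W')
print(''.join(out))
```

Execution trace: 'B' (inner except ZeroDivisionError) → 'W' (after the try/except). Output: BW

Answer: BW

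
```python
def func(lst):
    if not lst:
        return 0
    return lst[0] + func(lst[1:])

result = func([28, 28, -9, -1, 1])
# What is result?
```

28 + 28 + (-9) + (-1) + 1 + 0 = 47

Answer: 47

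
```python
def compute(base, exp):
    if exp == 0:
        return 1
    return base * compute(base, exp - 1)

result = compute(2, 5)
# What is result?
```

compute(2, 5) = 2 * 2 * 2 * 2 * 2 = 32

Answer: 32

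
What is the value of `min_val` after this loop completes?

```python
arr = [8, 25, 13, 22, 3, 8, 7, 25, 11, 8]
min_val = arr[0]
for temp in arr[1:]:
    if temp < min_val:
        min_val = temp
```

Minimum of [8, 25, 13, 22, 3, 8, 7, 25, 11, 8]
`min_val` takes the values: 8 → 3

Answer: 3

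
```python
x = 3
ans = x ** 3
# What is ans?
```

Trace:
`x = 3` → x = 3
`ans = x ** 3` → ans = 27
So ans = 27

Answer: 27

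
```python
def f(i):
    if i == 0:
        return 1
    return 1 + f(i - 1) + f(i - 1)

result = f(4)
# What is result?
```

f(i) = 1 + 2·f(i-1), f(0)=1. Closed form: (1+1)·2^4 - 1 = 31.

Answer: 31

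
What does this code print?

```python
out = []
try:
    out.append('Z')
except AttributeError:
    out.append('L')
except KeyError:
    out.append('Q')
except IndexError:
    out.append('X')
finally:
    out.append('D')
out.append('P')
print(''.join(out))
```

Execution trace: 'Z' (try body, no exception) → 'D' (finally) → 'P' (after the try/except). Output: ZDP

Answer: ZDP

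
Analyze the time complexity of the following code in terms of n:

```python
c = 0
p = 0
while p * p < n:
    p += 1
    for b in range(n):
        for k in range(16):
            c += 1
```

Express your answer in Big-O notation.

Each loop level contributes: √n × n × 1. Multiplying the contributions gives O(n√n).

Answer: O(n√n)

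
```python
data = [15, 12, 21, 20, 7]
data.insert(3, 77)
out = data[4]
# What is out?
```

Trace:
`data = [15, 12, 21, 20, 7]` → data = [15, 12, 21, 20, 7]
`data.insert(3, 77)` → data = [15, 12, 21, 77, 20, 7]
`out = data[4]` → out = 20
So out = 20

Answer: 20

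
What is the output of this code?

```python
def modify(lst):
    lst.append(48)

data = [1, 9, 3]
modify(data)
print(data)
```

Key concept: function modifies passed list.
Step by step:
`data = [1, 9, 3]` → data = [1, 9, 3]
`modify(data)` → data = [1, 9, 3, 48]
`print(data)` → prints [1, 9, 3, 48]

Answer: [1, 9, 3, 48]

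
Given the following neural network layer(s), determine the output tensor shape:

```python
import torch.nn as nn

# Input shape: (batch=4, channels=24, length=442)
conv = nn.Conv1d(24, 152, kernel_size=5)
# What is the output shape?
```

Input: (4, 24, 442) -> Output: (4, 152, 438)

Answer: (4, 152, 438)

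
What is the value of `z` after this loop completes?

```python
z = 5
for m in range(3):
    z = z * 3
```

Multiply by 3, 3 times: 5 * 3^3 = 135
`z` takes the values: 5 → 15 → 45 → 135

Answer: 135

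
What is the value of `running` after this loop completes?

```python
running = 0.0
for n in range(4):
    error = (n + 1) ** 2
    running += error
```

Sum of squared losses 1² + 2² + ... + 4²
`running` takes the values: 0.0 → 1.0 → 5.0 → 14.0 → 30.0

Answer: 30.0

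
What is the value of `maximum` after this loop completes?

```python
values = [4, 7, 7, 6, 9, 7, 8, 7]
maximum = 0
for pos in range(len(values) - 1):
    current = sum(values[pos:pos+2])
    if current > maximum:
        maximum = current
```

Max sum of 2-element window in [4, 7, 7, 6, 9, 7, 8, 7]
`maximum` takes the values: 0 → 11 → 14 → 15 → 16

Answer: 16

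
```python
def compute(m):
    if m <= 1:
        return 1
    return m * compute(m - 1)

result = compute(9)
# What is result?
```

compute(9) = 9 * 8 * 7 * 6 * 5 * 4 * 3 * 2 * 1 = 362880

Answer: 362880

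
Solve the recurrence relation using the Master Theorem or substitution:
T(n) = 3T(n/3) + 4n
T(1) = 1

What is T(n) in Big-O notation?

By Master Theorem: a=3, b=3, f(n)=4n. Since log_3(3) = 1 and f(n) = Θ(n^1), Case 2 applies. T(n) = O(n log n).

Answer: O(n log n)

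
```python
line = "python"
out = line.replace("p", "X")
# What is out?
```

Trace:
`line = "python"` → line = 'python'
`out = line.replace("p", "X")` → out = 'Xython'
So out = 'Xython'

Answer: 'Xython'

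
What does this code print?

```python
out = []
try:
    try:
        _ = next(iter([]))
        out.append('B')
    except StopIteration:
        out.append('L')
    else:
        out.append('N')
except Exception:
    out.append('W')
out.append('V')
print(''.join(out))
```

Execution trace: 'L' (inner except StopIteration) → 'V' (after the try/except). Output: LV

Answer: LV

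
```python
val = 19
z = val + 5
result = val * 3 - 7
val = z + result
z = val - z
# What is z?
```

Trace:
`val = 19` → val = 19
`z = val + 5` → z = 24
`result = val * 3 - 7` → result = 50
`val = z + result` → val = 74
`z = val - z` → z = 50
So z = 50

Answer: 50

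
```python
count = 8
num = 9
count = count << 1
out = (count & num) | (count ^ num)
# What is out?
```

Trace:
`count = 8` → count = 8
`num = 9` → num = 9
`count = count << 1` → count = 16
`out = (count & num) | (count ^ num)` → out = 25
So out = 25

Answer: 25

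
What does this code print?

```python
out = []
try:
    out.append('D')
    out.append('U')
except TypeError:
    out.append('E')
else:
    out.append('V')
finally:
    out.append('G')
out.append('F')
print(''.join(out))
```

Execution trace: 'D' (try body) → 'U' (try body, no exception) → 'V' (else) → 'G' (finally) → 'F' (after the try/except). Output: DUVGF

Answer: DUVGF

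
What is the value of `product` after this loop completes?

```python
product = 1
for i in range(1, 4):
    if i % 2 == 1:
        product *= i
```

Product of odd numbers 1 to 3
`product` takes the values: 1 → 3

Answer: 3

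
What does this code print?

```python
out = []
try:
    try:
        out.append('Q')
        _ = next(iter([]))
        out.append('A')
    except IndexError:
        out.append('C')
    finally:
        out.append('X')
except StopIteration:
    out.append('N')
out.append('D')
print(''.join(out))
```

Execution trace: 'Q' (try body) → 'X' (finally) → 'N' (outer except StopIteration) → 'D' (after the try/except). Output: QXND

Answer: QXND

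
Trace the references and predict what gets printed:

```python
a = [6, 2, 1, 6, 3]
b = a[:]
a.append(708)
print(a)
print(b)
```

Key concept: slice [:] creates copy.
Step by step:
`a = [6, 2, 1, 6, 3]` → a = [6, 2, 1, 6, 3]
`b = a[:]` → b = [6, 2, 1, 6, 3]
`a.append(708)` → a = [6, 2, 1, 6, 3, 708]
`print(a)` → prints [6, 2, 1, 6, 3, 708]
`print(b)` → prints [6, 2, 1, 6, 3]

Answer:
[6, 2, 1, 6, 3, 708]
[6, 2, 1, 6, 3]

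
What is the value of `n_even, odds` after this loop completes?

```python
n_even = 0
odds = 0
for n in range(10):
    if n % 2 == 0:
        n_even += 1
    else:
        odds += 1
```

Count evens and odds in range(10)
`n_even, odds` takes the values: (0, 0) → (1, 0) → (1, 1) → (2, 1) → (2, 2) → (3, 2) → (3, 3) → (4, 3) → (4, 4) → (5, 4) → (5, 5)

Answer: 5, 5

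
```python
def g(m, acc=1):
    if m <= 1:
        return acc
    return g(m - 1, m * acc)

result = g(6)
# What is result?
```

Accumulator trace (n, acc): (6, 1) -> (5, 6) -> (4, 30) -> (3, 120) -> (2, 360) -> (1, 720) -> return 720

Answer: 720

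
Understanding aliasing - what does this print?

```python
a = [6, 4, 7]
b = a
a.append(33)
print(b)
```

Key concept: basic list aliasing.
Step by step:
`a = [6, 4, 7]` → a = [6, 4, 7]
`b = a` → b = [6, 4, 7] (same object as a)
`a.append(33)` → a = [6, 4, 7, 33] (same object as b); b = [6, 4, 7, 33] (same object as a)
`print(b)` → prints [6, 4, 7, 33]

Answer: [6, 4, 7, 33]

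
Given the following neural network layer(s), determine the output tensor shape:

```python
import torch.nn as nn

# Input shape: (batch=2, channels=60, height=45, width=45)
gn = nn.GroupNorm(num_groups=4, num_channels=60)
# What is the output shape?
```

Input: (2, 60, 45, 45) -> Output: (2, 60, 45, 45)

Answer: (2, 60, 45, 45)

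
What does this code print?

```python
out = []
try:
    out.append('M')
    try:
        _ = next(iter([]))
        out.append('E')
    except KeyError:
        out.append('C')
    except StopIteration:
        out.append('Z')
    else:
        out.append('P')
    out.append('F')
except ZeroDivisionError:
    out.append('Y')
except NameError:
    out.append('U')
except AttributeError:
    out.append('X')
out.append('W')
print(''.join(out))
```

Execution trace: 'M' (try body) → 'Z' (inner except StopIteration) → 'F' (try body, no exception) → 'W' (after the try/except). Output: MZFW

Answer: MZFW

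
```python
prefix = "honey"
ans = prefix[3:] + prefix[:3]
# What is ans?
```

Trace:
`prefix = "honey"` → prefix = 'honey'
`ans = prefix[3:] + prefix[:3]` → ans = 'eyhon'
So ans = 'eyhon'

Answer: 'eyhon'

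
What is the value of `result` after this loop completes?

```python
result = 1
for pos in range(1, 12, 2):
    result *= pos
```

Product of 1, 3, 5, ... up to 11
`result` takes the values: 1 → 3 → 15 → 105 → 945 → 10395

Answer: 10395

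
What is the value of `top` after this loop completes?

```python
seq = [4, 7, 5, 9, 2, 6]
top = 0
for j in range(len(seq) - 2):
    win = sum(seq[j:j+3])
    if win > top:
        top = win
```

Max sum of 3-element window in [4, 7, 5, 9, 2, 6]
`top` takes the values: 0 → 16 → 21

Answer: 21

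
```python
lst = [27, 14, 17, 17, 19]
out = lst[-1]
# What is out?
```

Trace:
`lst = [27, 14, 17, 17, 19]` → lst = [27, 14, 17, 17, 19]
`out = lst[-1]` → out = 19
So out = 19

Answer: 19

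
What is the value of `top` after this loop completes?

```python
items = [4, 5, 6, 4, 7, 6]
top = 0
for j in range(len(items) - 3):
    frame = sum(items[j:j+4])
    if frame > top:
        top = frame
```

Max sum of 4-element window in [4, 5, 6, 4, 7, 6]
`top` takes the values: 0 → 19 → 22 → 23

Answer: 23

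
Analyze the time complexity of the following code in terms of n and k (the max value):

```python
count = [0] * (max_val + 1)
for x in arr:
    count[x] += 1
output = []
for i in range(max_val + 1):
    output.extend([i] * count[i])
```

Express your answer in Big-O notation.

This is Counting sort (k = max value). Time complexity: O(n + k).

Answer: O(n + k)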